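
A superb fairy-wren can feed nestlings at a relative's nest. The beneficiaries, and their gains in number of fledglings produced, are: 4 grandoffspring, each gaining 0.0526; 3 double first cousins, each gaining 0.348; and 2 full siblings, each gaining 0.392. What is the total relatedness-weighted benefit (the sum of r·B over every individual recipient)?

r to a grandoffspring = 1/4 (two parent–offspring links: r = (1/2)^2 = 1/4).
r to a double first cousin = 0.25 (double first cousins share both grandparent pairs — four paths of length 4: r = 4·(1/2)^4 = 1/4).
r to a full sibling = 0.5 (full sibs share both parents — two paths of length 2: r = 2·(1/2)^2 = 1/2).
Summing one r·B term per recipient: 4·0.25·0.0526 + 3·0.25·0.348 + 2·0.5·0.392 = 0.7056.

0.7056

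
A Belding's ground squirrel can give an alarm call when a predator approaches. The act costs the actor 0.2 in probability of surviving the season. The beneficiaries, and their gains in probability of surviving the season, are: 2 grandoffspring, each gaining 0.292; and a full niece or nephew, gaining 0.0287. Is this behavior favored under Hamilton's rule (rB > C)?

Hamilton's rule: the trait is favored when the sum of r·B over every recipient exceeds the actor's cost C.
r to a grandoffspring = 0.25 (two parent–offspring links: r = (1/2)^2 = 1/4).
r to a full niece or nephew = 1/4 (full aunt/uncle↔niece/nephew: two paths of length 3 through the shared grandparent pair: r = 2·(1/2)^3 = 1/4).
Summing one r·B term per recipient: 2·0.25·0.292 + 1·0.25·0.0287 = 0.153175.
0.153175 < 0.2: the indirect benefit is less than the cost.

No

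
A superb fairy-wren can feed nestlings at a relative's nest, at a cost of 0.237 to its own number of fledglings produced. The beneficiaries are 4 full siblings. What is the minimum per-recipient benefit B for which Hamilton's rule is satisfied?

0.1185

r to a full sibling = 1/2 (full sibs share both parents — two paths of length 2: r = 2·(1/2)^2 = 1/2).
Hamilton's rule with n recipients of equal r: n·r·B > C, so B > C/(n·r) = 0.237/(4·0.5) = 0.1185.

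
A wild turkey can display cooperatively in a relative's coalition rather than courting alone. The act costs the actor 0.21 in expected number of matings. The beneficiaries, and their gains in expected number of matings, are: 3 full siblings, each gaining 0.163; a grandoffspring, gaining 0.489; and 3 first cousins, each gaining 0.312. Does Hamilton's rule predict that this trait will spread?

Hamilton's rule: the trait is favored when the sum of r·B over every recipient exceeds the actor's cost C.
r to a full sibling = 0.5 (full sibs share both parents — two paths of length 2: r = 2·(1/2)^2 = 1/2).
r to a grandoffspring = 0.25 (two parent–offspring links: r = (1/2)^2 = 1/4).
r to a first cousin = 0.125 (first cousins share one grandparent pair — two paths of length 4: r = 2·(1/2)^4 = 1/8).
Summing one r·B term per recipient: 3·0.5·0.163 + 1·0.25·0.489 + 3·0.125·0.312 = 0.48375.
0.48375 > 0.21: the indirect benefit exceeds the cost.

Yes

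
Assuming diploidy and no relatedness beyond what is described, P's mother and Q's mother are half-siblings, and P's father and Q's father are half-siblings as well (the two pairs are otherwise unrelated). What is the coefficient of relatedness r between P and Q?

0.125

Relatedness sums over independent paths through distinct common ancestors.
P and Q are related in two ways: half first cousins through their mothers (r = 1/16) and half first cousins through their fathers (r = 1/16).
r = 1/16 + 1/16 = 1/8 = 0.125.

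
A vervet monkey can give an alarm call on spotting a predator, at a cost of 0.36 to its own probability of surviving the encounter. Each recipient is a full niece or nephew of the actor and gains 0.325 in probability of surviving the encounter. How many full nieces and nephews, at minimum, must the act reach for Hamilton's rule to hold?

r to a full niece or nephew = 0.25 (full aunt/uncle↔niece/nephew: two paths of length 3 through the shared grandparent pair: r = 2·(1/2)^3 = 1/4).
Hamilton's rule: n·r·B > C  ⇒  n > C/(r·B) = 0.36/(0.25·0.325) = 4.431.
The smallest integer exceeding 4.431 is 5.

5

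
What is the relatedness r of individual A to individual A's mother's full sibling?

Each parent–offspring link contributes a factor of 1/2, and independent paths through distinct common ancestors add.
Full aunt/uncle↔niece/nephew: two paths of length 3 through the shared grandparent pair: r = 2·(1/2)^3 = 1/4.

0.25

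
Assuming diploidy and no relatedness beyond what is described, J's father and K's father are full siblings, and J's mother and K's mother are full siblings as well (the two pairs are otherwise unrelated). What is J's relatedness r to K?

0.25

Relatedness sums over independent paths through distinct common ancestors.
J and K are related in two ways: first cousins through their fathers (r = 1/8) and first cousins through their mothers (r = 1/8) — i.e. double first cousins.
r = 1/8 + 1/8 = 1/4 = 0.25.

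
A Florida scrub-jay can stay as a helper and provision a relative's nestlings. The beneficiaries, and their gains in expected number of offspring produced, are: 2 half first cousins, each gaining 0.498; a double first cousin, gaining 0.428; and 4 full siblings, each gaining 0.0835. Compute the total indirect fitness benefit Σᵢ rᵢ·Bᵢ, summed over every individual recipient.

0.33625

r to a half first cousin = 0.0625 (half first cousins share one grandparent — one path of length 4: r = (1/2)^4 = 1/16).
r to a double first cousin = 1/4 (double first cousins share both grandparent pairs — four paths of length 4: r = 4·(1/2)^4 = 1/4).
r to a full sibling = 0.5 (full sibs share both parents — two paths of length 2: r = 2·(1/2)^2 = 1/2).
Summing one r·B term per recipient: 2·0.0625·0.498 + 1·0.25·0.428 + 4·0.5·0.0835 = 0.33625.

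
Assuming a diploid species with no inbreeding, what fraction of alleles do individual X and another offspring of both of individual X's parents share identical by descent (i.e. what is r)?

Each parent–offspring link contributes a factor of 1/2, and independent paths through distinct common ancestors add.
Full sibs share both parents — two paths of length 2: r = 2·(1/2)^2 = 1/2.

0.5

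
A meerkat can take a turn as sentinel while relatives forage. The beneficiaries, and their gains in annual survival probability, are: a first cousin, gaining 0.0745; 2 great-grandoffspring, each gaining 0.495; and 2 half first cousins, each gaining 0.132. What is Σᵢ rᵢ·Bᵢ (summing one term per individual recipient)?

r to a first cousin = 1/8 (first cousins share one grandparent pair — two paths of length 4: r = 2·(1/2)^4 = 1/8).
r to a great-grandoffspring = 0.125 (three parent–offspring links: r = (1/2)^3 = 1/8).
r to a half first cousin = 1/16 (half first cousins share one grandparent — one path of length 4: r = (1/2)^4 = 1/16).
Summing one r·B term per recipient: 1·0.125·0.0745 + 2·0.125·0.495 + 2·0.0625·0.132 = 0.1495625.

0.1495625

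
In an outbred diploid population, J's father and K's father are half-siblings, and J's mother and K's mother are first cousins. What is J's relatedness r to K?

Independent pedigree routes through distinct common ancestors add.
J and K are related in two ways: half first cousins through their fathers (r = 1/16) and second cousins through their mothers (r = 1/32).
r = 1/16 + 1/32 = 3/32 = 0.09375.

0.09375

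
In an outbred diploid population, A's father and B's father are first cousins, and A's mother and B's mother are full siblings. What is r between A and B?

0.15625

Wright's path rule: contributions from independent ancestry routes add.
A and B are related in two ways: second cousins through their fathers (r = 1/32) and first cousins through their mothers (r = 1/8).
r = 1/32 + 1/8 = 5/32 = 0.15625.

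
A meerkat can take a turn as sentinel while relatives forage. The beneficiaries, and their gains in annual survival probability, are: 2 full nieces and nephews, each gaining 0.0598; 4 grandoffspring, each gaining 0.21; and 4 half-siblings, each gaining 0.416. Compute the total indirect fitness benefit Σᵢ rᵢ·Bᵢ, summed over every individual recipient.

r to a full niece or nephew = 1/4 (full aunt/uncle↔niece/nephew: two paths of length 3 through the shared grandparent pair: r = 2·(1/2)^3 = 1/4).
r to a grandoffspring = 1/4 (two parent–offspring links: r = (1/2)^2 = 1/4).
r to a half-sibling = 0.25 (half-sibs share one parent — one path of length 2: r = (1/2)^2 = 1/4).
Summing one r·B term per recipient: 2·0.25·0.0598 + 4·0.25·0.21 + 4·0.25·0.416 = 0.6559.

0.6559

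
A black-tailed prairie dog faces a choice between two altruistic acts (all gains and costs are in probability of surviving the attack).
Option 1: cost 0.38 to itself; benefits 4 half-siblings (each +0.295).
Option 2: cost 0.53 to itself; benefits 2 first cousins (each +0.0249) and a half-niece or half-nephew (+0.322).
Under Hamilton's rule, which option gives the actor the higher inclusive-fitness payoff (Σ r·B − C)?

Option 1

Option 1: r to a half-sibling = 0.25.
Option 1: Σ r·B − C = (4·0.25·0.295) − 0.38 = -0.085.
Option 2: r to a first cousin = 0.125.
Option 2: r to a half-niece or half-nephew = 0.125.
Option 2: Σ r·B − C = (2·0.125·0.0249 + 1·0.125·0.322) − 0.53 = -0.483525.
Option 1 has the higher net inclusive-fitness payoff.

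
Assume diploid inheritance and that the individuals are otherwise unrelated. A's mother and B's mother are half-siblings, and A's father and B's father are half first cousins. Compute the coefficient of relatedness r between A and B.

With two independent routes of shared ancestry, r is the sum of the two contributions.
A and B are related in two ways: half first cousins through their mothers (r = 1/16) and half second cousins through their fathers (r = 1/64).
r = 1/16 + 1/64 = 0.078125.

0.078125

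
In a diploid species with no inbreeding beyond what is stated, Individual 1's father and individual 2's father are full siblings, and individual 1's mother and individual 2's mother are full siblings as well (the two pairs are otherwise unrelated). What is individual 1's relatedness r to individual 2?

0.25

Relatedness sums over independent paths through distinct common ancestors.
Individual 1 and individual 2 are related in two ways: first cousins through their fathers (r = 1/8) and first cousins through their mothers (r = 1/8) — i.e. double first cousins.
r = 1/8 + 1/8 = 0.25.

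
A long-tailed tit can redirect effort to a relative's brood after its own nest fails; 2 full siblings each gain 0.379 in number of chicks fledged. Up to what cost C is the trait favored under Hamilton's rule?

0.379

r to a full sibling = 0.5 (full sibs share both parents — two paths of length 2: r = 2·(1/2)^2 = 1/2).
Hamilton's rule: n·r·B > C, so the trait is favored while C < n·r·B = 2·0.5·0.379 = 0.379.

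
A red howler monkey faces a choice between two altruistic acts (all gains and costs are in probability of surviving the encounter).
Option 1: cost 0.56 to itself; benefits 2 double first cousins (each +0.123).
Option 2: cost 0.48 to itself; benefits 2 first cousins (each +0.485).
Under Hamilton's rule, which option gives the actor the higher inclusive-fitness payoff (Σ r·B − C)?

Option 2

Option 1: r to a double first cousin = 0.25.
Option 1: Σ r·B − C = (2·0.25·0.123) − 0.56 = -0.4985.
Option 2: r to a first cousin = 0.125.
Option 2: Σ r·B − C = (2·0.125·0.485) − 0.48 = -0.35875.
Option 2 has the higher net inclusive-fitness payoff.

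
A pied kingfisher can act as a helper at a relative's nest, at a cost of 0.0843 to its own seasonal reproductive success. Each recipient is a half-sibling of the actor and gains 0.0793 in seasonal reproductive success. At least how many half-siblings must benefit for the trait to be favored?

r to a half-sibling = 0.25 (half-sibs share one parent — one path of length 2: r = (1/2)^2 = 1/4).
Hamilton's rule: n·r·B > C  ⇒  n > C/(r·B) = 0.0843/(0.25·0.0793) = 4.252.
The smallest integer exceeding 4.252 is 5.

5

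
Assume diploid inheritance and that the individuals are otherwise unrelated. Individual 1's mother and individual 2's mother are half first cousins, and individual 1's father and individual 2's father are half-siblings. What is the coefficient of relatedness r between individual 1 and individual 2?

0.078125

Relatedness sums over independent paths through distinct common ancestors.
Individual 1 and individual 2 are related in two ways: half second cousins through their mothers (r = 1/64) and half first cousins through their fathers (r = 1/16).
r = 1/64 + 1/16 = 5/64 = 0.078125.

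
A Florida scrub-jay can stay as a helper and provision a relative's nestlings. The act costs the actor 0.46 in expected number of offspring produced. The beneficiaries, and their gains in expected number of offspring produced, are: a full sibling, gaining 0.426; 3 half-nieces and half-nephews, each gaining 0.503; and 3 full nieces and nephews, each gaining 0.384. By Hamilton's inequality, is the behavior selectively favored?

Hamilton's rule: the trait is favored when the sum of r·B over every recipient exceeds the actor's cost C.
r to a full sibling = 0.5 (full sibs share both parents — two paths of length 2: r = 2·(1/2)^2 = 1/2).
r to a half-niece or half-nephew = 1/8 (half-aunt/uncle↔niece/nephew: one path of length 3: r = (1/2)^3 = 1/8).
r to a full niece or nephew = 0.25 (full aunt/uncle↔niece/nephew: two paths of length 3 through the shared grandparent pair: r = 2·(1/2)^3 = 1/4).
Summing one r·B term per recipient: 1·0.5·0.426 + 3·0.125·0.503 + 3·0.25·0.384 = 0.689625.
0.689625 > 0.46: the indirect benefit exceeds the cost.

Yes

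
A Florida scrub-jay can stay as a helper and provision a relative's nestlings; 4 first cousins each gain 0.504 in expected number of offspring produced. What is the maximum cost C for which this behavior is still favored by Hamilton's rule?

0.252

r to a first cousin = 1/8 (first cousins share one grandparent pair — two paths of length 4: r = 2·(1/2)^4 = 1/8).
Hamilton's rule: n·r·B > C, so the trait is favored while C < n·r·B = 4·0.125·0.504 = 0.252.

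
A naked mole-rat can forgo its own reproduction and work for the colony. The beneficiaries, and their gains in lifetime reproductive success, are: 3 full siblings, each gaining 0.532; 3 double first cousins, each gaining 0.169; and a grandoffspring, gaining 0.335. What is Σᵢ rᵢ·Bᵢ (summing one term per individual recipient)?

1.0085

r to a full sibling = 0.5 (full sibs share both parents — two paths of length 2: r = 2·(1/2)^2 = 1/2).
r to a double first cousin = 1/4 (double first cousins share both grandparent pairs — four paths of length 4: r = 4·(1/2)^4 = 1/4).
r to a grandoffspring = 0.25 (two parent–offspring links: r = (1/2)^2 = 1/4).
Summing one r·B term per recipient: 3·0.5·0.532 + 3·0.25·0.169 + 1·0.25·0.335 = 1.0085.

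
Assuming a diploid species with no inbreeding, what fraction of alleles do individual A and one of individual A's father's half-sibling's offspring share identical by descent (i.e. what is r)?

0.0625

Each parent–offspring link contributes a factor of 1/2, and independent paths through distinct common ancestors add.
Half first cousins share one grandparent — one path of length 4: r = (1/2)^4 = 1/16.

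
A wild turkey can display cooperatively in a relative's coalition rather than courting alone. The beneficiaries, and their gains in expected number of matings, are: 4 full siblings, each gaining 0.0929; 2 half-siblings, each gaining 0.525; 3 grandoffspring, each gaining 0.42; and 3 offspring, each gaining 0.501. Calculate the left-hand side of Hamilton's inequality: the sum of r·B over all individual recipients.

r to a full sibling = 1/2 (full sibs share both parents — two paths of length 2: r = 2·(1/2)^2 = 1/2).
r to a half-sibling = 1/4 (half-sibs share one parent — one path of length 2: r = (1/2)^2 = 1/4).
r to a grandoffspring = 1/4 (two parent–offspring links: r = (1/2)^2 = 1/4).
r to an offspring = 0.5 (one parent–offspring link: r = (1/2)^1 = 1/2).
Summing one r·B term per recipient: 4·0.5·0.0929 + 2·0.25·0.525 + 3·0.25·0.42 + 3·0.5·0.501 = 1.5148.

1.5148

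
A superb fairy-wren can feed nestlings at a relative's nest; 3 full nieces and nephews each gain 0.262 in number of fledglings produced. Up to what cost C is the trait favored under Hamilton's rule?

r to a full niece or nephew = 1/4 (full aunt/uncle↔niece/nephew: two paths of length 3 through the shared grandparent pair: r = 2·(1/2)^3 = 1/4).
Hamilton's rule: n·r·B > C, so the trait is favored while C < n·r·B = 3·0.25·0.262 = 0.1965.

0.1965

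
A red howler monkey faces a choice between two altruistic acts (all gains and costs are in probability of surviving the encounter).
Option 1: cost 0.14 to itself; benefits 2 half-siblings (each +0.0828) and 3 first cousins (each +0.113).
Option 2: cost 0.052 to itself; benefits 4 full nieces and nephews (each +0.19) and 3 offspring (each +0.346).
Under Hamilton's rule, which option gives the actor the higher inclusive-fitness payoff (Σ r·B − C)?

Option 1: r to a half-sibling = 0.25.
Option 1: r to a first cousin = 0.125.
Option 1: Σ r·B − C = (2·0.25·0.0828 + 3·0.125·0.113) − 0.14 = -0.056225.
Option 2: r to a full niece or nephew = 0.25.
Option 2: r to an offspring = 0.5.
Option 2: Σ r·B − C = (4·0.25·0.19 + 3·0.5·0.346) − 0.052 = 0.657.
Option 2 has the higher net inclusive-fitness payoff.

Option 2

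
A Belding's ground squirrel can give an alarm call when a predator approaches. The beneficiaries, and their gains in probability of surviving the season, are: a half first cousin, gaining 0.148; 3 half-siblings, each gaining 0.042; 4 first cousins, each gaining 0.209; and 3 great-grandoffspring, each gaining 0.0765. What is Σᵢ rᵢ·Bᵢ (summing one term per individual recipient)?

0.1739375

r to a half first cousin = 1/16 (half first cousins share one grandparent — one path of length 4: r = (1/2)^4 = 1/16).
r to a half-sibling = 0.25 (half-sibs share one parent — one path of length 2: r = (1/2)^2 = 1/4).
r to a first cousin = 1/8 (first cousins share one grandparent pair — two paths of length 4: r = 2·(1/2)^4 = 1/8).
r to a great-grandoffspring = 1/8 (three parent–offspring links: r = (1/2)^3 = 1/8).
Summing one r·B term per recipient: 1·0.0625·0.148 + 3·0.25·0.042 + 4·0.125·0.209 + 3·0.125·0.0765 = 0.1739375.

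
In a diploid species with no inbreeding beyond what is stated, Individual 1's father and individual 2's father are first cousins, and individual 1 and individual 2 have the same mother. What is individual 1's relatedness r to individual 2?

Independent pedigree routes through distinct common ancestors add.
Individual 1 and individual 2 are related in two ways: second cousins through their fathers (r = 1/32) and half-sibs through their shared mother (r = 1/4).
r = 1/32 + 1/4 = 9/32 = 0.28125.

0.28125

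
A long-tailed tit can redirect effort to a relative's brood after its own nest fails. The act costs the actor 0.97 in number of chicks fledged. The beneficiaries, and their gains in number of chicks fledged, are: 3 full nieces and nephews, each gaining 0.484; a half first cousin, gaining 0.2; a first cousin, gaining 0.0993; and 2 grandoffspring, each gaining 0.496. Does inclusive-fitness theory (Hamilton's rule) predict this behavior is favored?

Hamilton's rule: the trait is favored when the sum of r·B over every recipient exceeds the actor's cost C.
r to a full niece or nephew = 1/4 (full aunt/uncle↔niece/nephew: two paths of length 3 through the shared grandparent pair: r = 2·(1/2)^3 = 1/4).
r to a half first cousin = 1/16 (half first cousins share one grandparent — one path of length 4: r = (1/2)^4 = 1/16).
r to a first cousin = 1/8 (first cousins share one grandparent pair — two paths of length 4: r = 2·(1/2)^4 = 1/8).
r to a grandoffspring = 1/4 (two parent–offspring links: r = (1/2)^2 = 1/4).
Summing one r·B term per recipient: 3·0.25·0.484 + 1·0.0625·0.2 + 1·0.125·0.0993 + 2·0.25·0.496 = 0.6359125.
0.6359125 < 0.97: the indirect benefit is less than the cost.

No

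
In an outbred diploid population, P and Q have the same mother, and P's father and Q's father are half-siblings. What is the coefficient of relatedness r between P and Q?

Relatedness sums over independent paths through distinct common ancestors.
P and Q are related in two ways: half-sibs through their shared mother (r = 1/4) and half first cousins through their fathers (r = 1/16).
r = 1/4 + 1/16 = 0.3125.

0.3125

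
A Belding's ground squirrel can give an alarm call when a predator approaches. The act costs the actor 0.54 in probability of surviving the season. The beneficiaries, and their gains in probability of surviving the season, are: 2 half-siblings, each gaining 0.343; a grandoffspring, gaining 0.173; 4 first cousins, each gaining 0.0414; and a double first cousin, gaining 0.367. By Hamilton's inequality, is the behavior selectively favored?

No

Hamilton's rule: the trait is favored when the sum of r·B over every recipient exceeds the actor's cost C.
r to a half-sibling = 0.25 (half-sibs share one parent — one path of length 2: r = (1/2)^2 = 1/4).
r to a grandoffspring = 1/4 (two parent–offspring links: r = (1/2)^2 = 1/4).
r to a first cousin = 0.125 (first cousins share one grandparent pair — two paths of length 4: r = 2·(1/2)^4 = 1/8).
r to a double first cousin = 0.25 (double first cousins share both grandparent pairs — four paths of length 4: r = 4·(1/2)^4 = 1/4).
Summing one r·B term per recipient: 2·0.25·0.343 + 1·0.25·0.173 + 4·0.125·0.0414 + 1·0.25·0.367 = 0.3272.
0.3272 < 0.54: the indirect benefit is less than the cost.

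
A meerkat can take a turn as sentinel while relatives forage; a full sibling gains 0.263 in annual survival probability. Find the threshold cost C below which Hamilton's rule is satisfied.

r to a full sibling = 1/2 (full sibs share both parents — two paths of length 2: r = 2·(1/2)^2 = 1/2).
Hamilton's rule: n·r·B > C, so the trait is favored while C < n·r·B = 1·0.5·0.263 = 0.1315.

0.1315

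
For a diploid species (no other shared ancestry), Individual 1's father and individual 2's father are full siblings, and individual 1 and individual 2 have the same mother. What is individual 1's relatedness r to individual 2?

0.375

Independent pedigree routes through distinct common ancestors add.
Individual 1 and individual 2 are related in two ways: first cousins through their fathers (r = 1/8) and half-sibs through their shared mother (r = 1/4).
r = 1/8 + 1/4 = 0.375.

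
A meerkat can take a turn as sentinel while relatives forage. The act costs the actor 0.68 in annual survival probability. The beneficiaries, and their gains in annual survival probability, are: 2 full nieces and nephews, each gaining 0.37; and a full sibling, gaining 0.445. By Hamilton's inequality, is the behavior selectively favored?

No

Hamilton's rule: the trait is favored when the sum of r·B over every recipient exceeds the actor's cost C.
r to a full niece or nephew = 1/4 (full aunt/uncle↔niece/nephew: two paths of length 3 through the shared grandparent pair: r = 2·(1/2)^3 = 1/4).
r to a full sibling = 1/2 (full sibs share both parents — two paths of length 2: r = 2·(1/2)^2 = 1/2).
Summing one r·B term per recipient: 2·0.25·0.37 + 1·0.5·0.445 = 0.4075.
0.4075 < 0.68: the indirect benefit is less than the cost.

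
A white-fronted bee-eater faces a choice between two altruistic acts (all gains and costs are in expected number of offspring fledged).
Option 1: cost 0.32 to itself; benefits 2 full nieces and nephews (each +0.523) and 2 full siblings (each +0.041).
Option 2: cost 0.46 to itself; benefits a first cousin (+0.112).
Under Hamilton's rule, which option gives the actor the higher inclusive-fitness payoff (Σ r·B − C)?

Option 1: r to a full niece or nephew = 0.25.
Option 1: r to a full sibling = 0.5.
Option 1: Σ r·B − C = (2·0.25·0.523 + 2·0.5·0.041) − 0.32 = -0.0175.
Option 2: r to a first cousin = 0.125.
Option 2: Σ r·B − C = (1·0.125·0.112) − 0.46 = -0.446.
Option 1 has the higher net inclusive-fitness payoff.

Option 1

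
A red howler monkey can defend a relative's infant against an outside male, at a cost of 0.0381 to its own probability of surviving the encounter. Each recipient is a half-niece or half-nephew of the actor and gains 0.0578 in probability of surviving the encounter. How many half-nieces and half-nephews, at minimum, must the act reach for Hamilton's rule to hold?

6

r to a half-niece or half-nephew = 1/8 (half-aunt/uncle↔niece/nephew: one path of length 3: r = (1/2)^3 = 1/8).
Hamilton's rule: n·r·B > C  ⇒  n > C/(r·B) = 0.0381/(0.125·0.0578) = 5.273.
The smallest integer exceeding 5.273 is 6.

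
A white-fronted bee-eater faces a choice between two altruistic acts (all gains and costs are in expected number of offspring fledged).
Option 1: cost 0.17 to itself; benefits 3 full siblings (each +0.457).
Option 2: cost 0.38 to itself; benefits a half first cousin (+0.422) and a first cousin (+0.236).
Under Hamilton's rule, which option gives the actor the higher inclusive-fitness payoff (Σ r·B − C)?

Option 1

Option 1: r to a full sibling = 0.5.
Option 1: Σ r·B − C = (3·0.5·0.457) − 0.17 = 0.5155.
Option 2: r to a half first cousin = 0.0625.
Option 2: r to a first cousin = 0.125.
Option 2: Σ r·B − C = (1·0.0625·0.422 + 1·0.125·0.236) − 0.38 = -0.324125.
Option 1 has the higher net inclusive-fitness payoff.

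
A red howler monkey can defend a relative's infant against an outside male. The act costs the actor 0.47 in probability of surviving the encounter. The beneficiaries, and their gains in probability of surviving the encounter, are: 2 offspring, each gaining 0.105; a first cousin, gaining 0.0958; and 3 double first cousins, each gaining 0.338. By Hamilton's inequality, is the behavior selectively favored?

No

Hamilton's rule: the trait is favored when the sum of r·B over every recipient exceeds the actor's cost C.
r to an offspring = 0.5 (one parent–offspring link: r = (1/2)^1 = 1/2).
r to a first cousin = 1/8 (first cousins share one grandparent pair — two paths of length 4: r = 2·(1/2)^4 = 1/8).
r to a double first cousin = 0.25 (double first cousins share both grandparent pairs — four paths of length 4: r = 4·(1/2)^4 = 1/4).
Summing one r·B term per recipient: 2·0.5·0.105 + 1·0.125·0.0958 + 3·0.25·0.338 = 0.370475.
0.370475 < 0.47: the indirect benefit is less than the cost.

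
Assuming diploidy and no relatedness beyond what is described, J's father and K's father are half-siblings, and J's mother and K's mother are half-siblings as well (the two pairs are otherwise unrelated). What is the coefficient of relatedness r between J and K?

Relatedness sums over independent paths through distinct common ancestors.
J and K are related in two ways: half first cousins through their fathers (r = 1/16) and half first cousins through their mothers (r = 1/16).
r = 1/16 + 1/16 = 0.125.

0.125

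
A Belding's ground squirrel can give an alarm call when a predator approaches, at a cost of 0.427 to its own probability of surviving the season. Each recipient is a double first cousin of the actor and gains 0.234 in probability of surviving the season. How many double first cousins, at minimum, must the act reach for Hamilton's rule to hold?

r to a double first cousin = 1/4 (double first cousins share both grandparent pairs — four paths of length 4: r = 4·(1/2)^4 = 1/4).
Hamilton's rule: n·r·B > C  ⇒  n > C/(r·B) = 0.427/(0.25·0.234) = 7.299.
The smallest integer exceeding 7.299 is 8.

8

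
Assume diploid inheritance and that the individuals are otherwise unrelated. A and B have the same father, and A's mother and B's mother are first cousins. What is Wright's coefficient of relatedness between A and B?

0.28125

Wright's path rule: contributions from independent ancestry routes add.
A and B are related in two ways: half-sibs through their shared father (r = 1/4) and second cousins through their mothers (r = 1/32).
r = 1/4 + 1/32 = 0.28125.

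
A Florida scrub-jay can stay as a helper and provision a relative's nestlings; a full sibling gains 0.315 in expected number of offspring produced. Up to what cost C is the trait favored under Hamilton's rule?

r to a full sibling = 0.5 (full sibs share both parents — two paths of length 2: r = 2·(1/2)^2 = 1/2).
Hamilton's rule: n·r·B > C, so the trait is favored while C < n·r·B = 1·0.5·0.315 = 0.1575.

0.1575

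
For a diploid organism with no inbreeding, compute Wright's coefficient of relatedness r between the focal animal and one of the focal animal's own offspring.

0.5

Each parent–offspring link contributes a factor of 1/2, and independent paths through distinct common ancestors add.
One parent–offspring link: r = (1/2)^1 = 1/2.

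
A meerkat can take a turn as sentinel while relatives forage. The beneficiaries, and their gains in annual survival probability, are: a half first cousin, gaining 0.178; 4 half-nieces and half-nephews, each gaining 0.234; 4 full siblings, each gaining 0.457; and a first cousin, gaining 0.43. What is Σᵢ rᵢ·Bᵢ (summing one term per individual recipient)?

r to a half first cousin = 1/16 (half first cousins share one grandparent — one path of length 4: r = (1/2)^4 = 1/16).
r to a half-niece or half-nephew = 0.125 (half-aunt/uncle↔niece/nephew: one path of length 3: r = (1/2)^3 = 1/8).
r to a full sibling = 1/2 (full sibs share both parents — two paths of length 2: r = 2·(1/2)^2 = 1/2).
r to a first cousin = 0.125 (first cousins share one grandparent pair — two paths of length 4: r = 2·(1/2)^4 = 1/8).
Summing one r·B term per recipient: 1·0.0625·0.178 + 4·0.125·0.234 + 4·0.5·0.457 + 1·0.125·0.43 = 1.095875.

1.095875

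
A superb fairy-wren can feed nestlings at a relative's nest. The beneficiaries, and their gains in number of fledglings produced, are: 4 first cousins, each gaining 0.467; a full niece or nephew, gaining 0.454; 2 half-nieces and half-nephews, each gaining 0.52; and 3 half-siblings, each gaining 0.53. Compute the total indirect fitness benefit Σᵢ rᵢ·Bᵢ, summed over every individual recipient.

0.8745

r to a first cousin = 1/8 (first cousins share one grandparent pair — two paths of length 4: r = 2·(1/2)^4 = 1/8).
r to a full niece or nephew = 1/4 (full aunt/uncle↔niece/nephew: two paths of length 3 through the shared grandparent pair: r = 2·(1/2)^3 = 1/4).
r to a half-niece or half-nephew = 0.125 (half-aunt/uncle↔niece/nephew: one path of length 3: r = (1/2)^3 = 1/8).
r to a half-sibling = 0.25 (half-sibs share one parent — one path of length 2: r = (1/2)^2 = 1/4).
Summing one r·B term per recipient: 4·0.125·0.467 + 1·0.25·0.454 + 2·0.125·0.52 + 3·0.25·0.53 = 0.8745.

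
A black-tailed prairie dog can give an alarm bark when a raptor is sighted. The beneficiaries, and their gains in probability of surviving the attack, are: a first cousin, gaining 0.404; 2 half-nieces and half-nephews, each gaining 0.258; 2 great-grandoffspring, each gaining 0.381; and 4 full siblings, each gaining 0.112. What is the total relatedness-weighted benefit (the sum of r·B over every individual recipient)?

r to a first cousin = 0.125 (first cousins share one grandparent pair — two paths of length 4: r = 2·(1/2)^4 = 1/8).
r to a half-niece or half-nephew = 0.125 (half-aunt/uncle↔niece/nephew: one path of length 3: r = (1/2)^3 = 1/8).
r to a great-grandoffspring = 1/8 (three parent–offspring links: r = (1/2)^3 = 1/8).
r to a full sibling = 0.5 (full sibs share both parents — two paths of length 2: r = 2·(1/2)^2 = 1/2).
Summing one r·B term per recipient: 1·0.125·0.404 + 2·0.125·0.258 + 2·0.125·0.381 + 4·0.5·0.112 = 0.43425.

0.43425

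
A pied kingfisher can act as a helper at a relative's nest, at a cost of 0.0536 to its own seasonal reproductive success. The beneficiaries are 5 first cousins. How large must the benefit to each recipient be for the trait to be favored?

r to a first cousin = 1/8 (first cousins share one grandparent pair — two paths of length 4: r = 2·(1/2)^4 = 1/8).
Hamilton's rule with n recipients of equal r: n·r·B > C, so B > C/(n·r) = 0.0536/(5·0.125) = 0.0858.

0.0858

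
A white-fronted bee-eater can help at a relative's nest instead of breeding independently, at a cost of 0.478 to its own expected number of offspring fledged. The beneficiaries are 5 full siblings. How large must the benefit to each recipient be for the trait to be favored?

r to a full sibling = 1/2 (full sibs share both parents — two paths of length 2: r = 2·(1/2)^2 = 1/2).
Hamilton's rule with n recipients of equal r: n·r·B > C, so B > C/(n·r) = 0.478/(5·0.5) = 0.1912.

0.1912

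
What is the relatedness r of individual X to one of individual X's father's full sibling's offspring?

Each parent–offspring link contributes a factor of 1/2, and independent paths through distinct common ancestors add.
First cousins share one grandparent pair — two paths of length 4: r = 2·(1/2)^4 = 1/8.

0.125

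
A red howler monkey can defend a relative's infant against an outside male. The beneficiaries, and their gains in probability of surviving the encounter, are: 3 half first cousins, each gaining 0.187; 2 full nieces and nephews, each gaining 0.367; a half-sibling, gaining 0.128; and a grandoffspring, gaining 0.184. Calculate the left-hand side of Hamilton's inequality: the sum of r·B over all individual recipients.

r to a half first cousin = 0.0625 (half first cousins share one grandparent — one path of length 4: r = (1/2)^4 = 1/16).
r to a full niece or nephew = 1/4 (full aunt/uncle↔niece/nephew: two paths of length 3 through the shared grandparent pair: r = 2·(1/2)^3 = 1/4).
r to a half-sibling = 1/4 (half-sibs share one parent — one path of length 2: r = (1/2)^2 = 1/4).
r to a grandoffspring = 0.25 (two parent–offspring links: r = (1/2)^2 = 1/4).
Summing one r·B term per recipient: 3·0.0625·0.187 + 2·0.25·0.367 + 1·0.25·0.128 + 1·0.25·0.184 = 0.2965625.

0.2965625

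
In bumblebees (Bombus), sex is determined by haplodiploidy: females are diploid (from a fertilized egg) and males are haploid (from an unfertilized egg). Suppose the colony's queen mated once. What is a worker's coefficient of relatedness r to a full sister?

0.75

Haplodiploid full sisters inherit their father's entire haploid genome identically (contributing 1/2) and on average half of their mother's contribution (1/2 · 1/2 = 1/4); r = 1/2 + 1/4 = 3/4.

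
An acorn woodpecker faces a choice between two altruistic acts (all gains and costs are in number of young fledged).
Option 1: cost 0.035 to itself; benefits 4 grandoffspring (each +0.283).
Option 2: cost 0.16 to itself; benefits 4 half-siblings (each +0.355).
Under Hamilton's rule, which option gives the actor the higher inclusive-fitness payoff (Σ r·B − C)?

Option 1

Option 1: r to a grandoffspring = 0.25.
Option 1: Σ r·B − C = (4·0.25·0.283) − 0.035 = 0.248.
Option 2: r to a half-sibling = 0.25.
Option 2: Σ r·B − C = (4·0.25·0.355) − 0.16 = 0.195.
Option 1 has the higher net inclusive-fitness payoff.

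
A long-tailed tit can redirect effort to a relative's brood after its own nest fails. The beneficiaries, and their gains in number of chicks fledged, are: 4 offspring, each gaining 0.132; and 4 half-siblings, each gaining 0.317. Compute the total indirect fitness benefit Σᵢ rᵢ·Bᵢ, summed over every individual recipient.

r to an offspring = 1/2 (one parent–offspring link: r = (1/2)^1 = 1/2).
r to a half-sibling = 1/4 (half-sibs share one parent — one path of length 2: r = (1/2)^2 = 1/4).
Summing one r·B term per recipient: 4·0.5·0.132 + 4·0.25·0.317 = 0.581.

0.581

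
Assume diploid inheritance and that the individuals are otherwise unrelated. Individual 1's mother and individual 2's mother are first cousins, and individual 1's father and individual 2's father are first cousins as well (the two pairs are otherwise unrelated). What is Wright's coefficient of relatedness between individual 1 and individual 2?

With two independent routes of shared ancestry, r is the sum of the two contributions.
Individual 1 and individual 2 are related in two ways: second cousins through their mothers (r = 1/32) and second cousins through their fathers (r = 1/32).
r = 1/32 + 1/32 = 0.0625.

0.0625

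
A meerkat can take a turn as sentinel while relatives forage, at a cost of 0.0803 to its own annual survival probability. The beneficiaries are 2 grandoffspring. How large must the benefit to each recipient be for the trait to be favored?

r to a grandoffspring = 0.25 (two parent–offspring links: r = (1/2)^2 = 1/4).
Hamilton's rule with n recipients of equal r: n·r·B > C, so B > C/(n·r) = 0.0803/(2·0.25) = 0.1606.

0.1606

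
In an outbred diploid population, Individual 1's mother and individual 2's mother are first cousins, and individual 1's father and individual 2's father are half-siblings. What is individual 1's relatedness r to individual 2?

Relatedness sums over independent paths through distinct common ancestors.
Individual 1 and individual 2 are related in two ways: second cousins through their mothers (r = 1/32) and half first cousins through their fathers (r = 1/16).
r = 1/32 + 1/16 = 3/32 = 0.09375.

0.09375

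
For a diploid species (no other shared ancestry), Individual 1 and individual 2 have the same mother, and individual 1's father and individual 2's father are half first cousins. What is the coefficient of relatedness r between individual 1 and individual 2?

With two independent routes of shared ancestry, r is the sum of the two contributions.
Individual 1 and individual 2 are related in two ways: half-sibs through their shared mother (r = 1/4) and half second cousins through their fathers (r = 1/64).
r = 1/4 + 1/64 = 17/64 = 0.265625.

0.265625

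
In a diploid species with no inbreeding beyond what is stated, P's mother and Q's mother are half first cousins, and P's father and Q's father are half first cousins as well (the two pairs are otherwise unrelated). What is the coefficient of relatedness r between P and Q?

With two independent routes of shared ancestry, r is the sum of the two contributions.
P and Q are related in two ways: half second cousins through their mothers (r = 1/64) and half second cousins through their fathers (r = 1/64).
r = 1/64 + 1/64 = 0.03125.

0.03125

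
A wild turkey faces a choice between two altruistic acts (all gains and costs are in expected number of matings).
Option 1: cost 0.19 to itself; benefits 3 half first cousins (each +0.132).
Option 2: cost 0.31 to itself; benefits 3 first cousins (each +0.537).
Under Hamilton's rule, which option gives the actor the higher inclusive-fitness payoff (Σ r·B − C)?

Option 1: r to a half first cousin = 0.0625.
Option 1: Σ r·B − C = (3·0.0625·0.132) − 0.19 = -0.16525.
Option 2: r to a first cousin = 0.125.
Option 2: Σ r·B − C = (3·0.125·0.537) − 0.31 = -0.108625.
Option 2 has the higher net inclusive-fitness payoff.

Option 2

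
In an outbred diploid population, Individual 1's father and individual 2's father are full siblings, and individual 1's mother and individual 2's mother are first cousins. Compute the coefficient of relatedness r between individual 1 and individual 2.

0.15625

Independent pedigree routes through distinct common ancestors add.
Individual 1 and individual 2 are related in two ways: first cousins through their fathers (r = 1/8) and second cousins through their mothers (r = 1/32).
r = 1/8 + 1/32 = 5/32 = 0.15625.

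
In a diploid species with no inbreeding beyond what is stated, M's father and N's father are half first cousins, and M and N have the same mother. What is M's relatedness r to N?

Wright's path rule: contributions from independent ancestry routes add.
M and N are related in two ways: half second cousins through their fathers (r = 1/64) and half-sibs through their shared mother (r = 1/4).
r = 1/64 + 1/4 = 17/64 = 0.265625.

0.265625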